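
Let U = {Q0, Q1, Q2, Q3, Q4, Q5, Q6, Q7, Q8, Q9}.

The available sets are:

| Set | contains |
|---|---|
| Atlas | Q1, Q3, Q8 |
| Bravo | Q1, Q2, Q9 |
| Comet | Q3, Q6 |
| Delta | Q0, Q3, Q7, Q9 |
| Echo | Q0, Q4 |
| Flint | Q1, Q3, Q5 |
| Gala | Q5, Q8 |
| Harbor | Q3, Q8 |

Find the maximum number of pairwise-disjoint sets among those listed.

Bravo, Comet, Echo, Gala are pairwise disjoint (Bravo={Q1,Q2,Q9}; Comet={Q3,Q6}; Echo={Q0,Q4}; Gala={Q5,Q8}).
Every remaining set overlaps one of these, and no 5 of the listed sets are pairwise disjoint, so 4 is the maximum.

4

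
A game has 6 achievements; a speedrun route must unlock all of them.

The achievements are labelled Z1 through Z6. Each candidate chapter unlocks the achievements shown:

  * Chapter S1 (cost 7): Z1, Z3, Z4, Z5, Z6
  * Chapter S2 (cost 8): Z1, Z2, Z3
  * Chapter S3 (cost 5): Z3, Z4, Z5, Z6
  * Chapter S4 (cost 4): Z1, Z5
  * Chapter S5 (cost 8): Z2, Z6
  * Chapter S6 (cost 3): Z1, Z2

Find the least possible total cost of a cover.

8

S3, S6 together cover every achievement (S3 ∪ S6 = {Z1, Z2, Z3, Z4, Z5, Z6}); total cost 5 + 3 = 8.
No covering selection has total cost below 8.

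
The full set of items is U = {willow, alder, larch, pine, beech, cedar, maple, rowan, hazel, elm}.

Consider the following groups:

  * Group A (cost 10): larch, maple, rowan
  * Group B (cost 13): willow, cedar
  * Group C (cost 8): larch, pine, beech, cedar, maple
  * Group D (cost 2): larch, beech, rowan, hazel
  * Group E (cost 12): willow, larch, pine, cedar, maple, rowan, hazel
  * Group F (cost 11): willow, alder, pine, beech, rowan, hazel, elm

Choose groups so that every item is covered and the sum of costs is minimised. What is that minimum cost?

C, F together cover every item (C ∪ F = {willow, alder, larch, pine, beech, cedar, maple, rowan, hazel, elm}); total cost 8 + 11 = 19.
The greedy pick D, C, F costs 21; no covering selection beats 19.

19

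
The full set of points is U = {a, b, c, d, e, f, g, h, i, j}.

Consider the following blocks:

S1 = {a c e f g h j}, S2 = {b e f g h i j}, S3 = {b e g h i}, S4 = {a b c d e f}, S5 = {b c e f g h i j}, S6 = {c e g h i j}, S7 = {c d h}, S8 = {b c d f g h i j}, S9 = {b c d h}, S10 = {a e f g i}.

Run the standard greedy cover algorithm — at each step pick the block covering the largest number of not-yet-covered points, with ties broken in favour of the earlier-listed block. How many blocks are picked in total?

2

Greedy: pick S5 (covers 8 new) → pick S4 (covers 2 new). Total picks: 2.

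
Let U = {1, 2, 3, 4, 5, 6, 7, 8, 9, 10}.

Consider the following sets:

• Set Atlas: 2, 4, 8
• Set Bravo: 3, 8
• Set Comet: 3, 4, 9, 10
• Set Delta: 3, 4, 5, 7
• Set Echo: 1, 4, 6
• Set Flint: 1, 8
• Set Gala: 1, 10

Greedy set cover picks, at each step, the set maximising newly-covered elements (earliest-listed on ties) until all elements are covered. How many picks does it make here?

Greedy: pick Comet (covers 4 new) → pick Atlas (covers 2 new) → pick Delta (covers 2 new) → pick Echo (covers 2 new). Total picks: 4.

4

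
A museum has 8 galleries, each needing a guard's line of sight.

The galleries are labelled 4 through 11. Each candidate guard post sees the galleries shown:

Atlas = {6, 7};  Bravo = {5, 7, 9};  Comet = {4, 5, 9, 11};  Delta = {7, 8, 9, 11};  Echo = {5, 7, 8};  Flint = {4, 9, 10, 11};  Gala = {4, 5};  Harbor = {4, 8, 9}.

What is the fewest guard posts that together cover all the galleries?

Atlas and Echo and Flint together: Atlas ∪ Echo ∪ Flint = {4, 5, 6, 7, 8, 9, 10, 11} — every gallery is covered.
Only Atlas contains 6, so Atlas is forced; the remaining 6 galleries need at least 2 more guard posts (each remaining guard post adds at most 4) — so at least 3 guard posts are needed, and 3 is optimal.

3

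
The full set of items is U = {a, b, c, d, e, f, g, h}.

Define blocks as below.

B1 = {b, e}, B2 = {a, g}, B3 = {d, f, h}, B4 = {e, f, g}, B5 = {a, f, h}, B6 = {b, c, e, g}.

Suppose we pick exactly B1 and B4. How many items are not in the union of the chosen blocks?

4

Union of B1, B4 = {b, e, f, g}.
Not covered: a, c, d, h — 4 items.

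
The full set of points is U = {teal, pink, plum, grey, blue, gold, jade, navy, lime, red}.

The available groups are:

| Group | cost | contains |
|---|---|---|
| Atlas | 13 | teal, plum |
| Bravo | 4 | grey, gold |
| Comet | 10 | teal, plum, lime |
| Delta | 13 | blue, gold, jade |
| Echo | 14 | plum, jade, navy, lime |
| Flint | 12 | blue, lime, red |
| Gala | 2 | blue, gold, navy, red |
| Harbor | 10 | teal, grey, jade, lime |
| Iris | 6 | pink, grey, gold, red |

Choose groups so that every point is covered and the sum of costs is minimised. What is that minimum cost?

28

Comet, Gala, Harbor, Iris together cover every point (Comet ∪ Gala ∪ Harbor ∪ Iris = {teal, pink, plum, grey, blue, gold, jade, navy, lime, red}); total cost 10 + 2 + 10 + 6 = 28.
No covering selection has total cost below 28.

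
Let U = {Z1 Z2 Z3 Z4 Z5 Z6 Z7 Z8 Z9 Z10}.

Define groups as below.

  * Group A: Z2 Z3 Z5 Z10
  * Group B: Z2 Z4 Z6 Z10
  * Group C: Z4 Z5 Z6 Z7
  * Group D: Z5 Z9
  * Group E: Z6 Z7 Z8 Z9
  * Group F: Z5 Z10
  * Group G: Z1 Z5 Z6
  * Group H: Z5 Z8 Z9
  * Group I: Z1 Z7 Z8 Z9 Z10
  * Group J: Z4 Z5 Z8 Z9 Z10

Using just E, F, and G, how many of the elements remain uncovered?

Union of E, F, G = {Z1, Z5, Z6, Z7, Z8, Z9, Z10}.
Not covered: Z2, Z3, Z4 — 3 elements.

3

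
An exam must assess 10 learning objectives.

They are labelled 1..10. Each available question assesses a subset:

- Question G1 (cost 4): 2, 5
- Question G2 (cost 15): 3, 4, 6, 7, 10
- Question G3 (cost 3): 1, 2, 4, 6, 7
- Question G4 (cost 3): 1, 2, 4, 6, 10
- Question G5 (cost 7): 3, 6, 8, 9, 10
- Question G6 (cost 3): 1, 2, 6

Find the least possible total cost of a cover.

14

G1, G3, G5 together cover every objective (G1 ∪ G3 ∪ G5 = {1, 2, 3, 4, 5, 6, 7, 8, 9, 10}); total cost 4 + 3 + 7 = 14.
No covering selection has total cost below 14.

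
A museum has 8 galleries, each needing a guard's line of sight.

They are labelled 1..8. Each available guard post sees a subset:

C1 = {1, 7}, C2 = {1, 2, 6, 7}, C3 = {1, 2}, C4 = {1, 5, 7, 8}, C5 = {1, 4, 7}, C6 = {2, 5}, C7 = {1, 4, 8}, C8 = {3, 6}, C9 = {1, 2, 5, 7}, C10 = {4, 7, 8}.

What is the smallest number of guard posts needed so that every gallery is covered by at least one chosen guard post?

3

Take {C7, C8, C9}. Their union is {1, 2, 3, 4, 5, 6, 7, 8}, which is all 8 galleries.
Only C8 contains 3, so C8 is forced; the remaining 6 galleries need at least 2 more guard posts (each remaining guard post adds at most 4) — so at least 3 guard posts are needed, and 3 is optimal.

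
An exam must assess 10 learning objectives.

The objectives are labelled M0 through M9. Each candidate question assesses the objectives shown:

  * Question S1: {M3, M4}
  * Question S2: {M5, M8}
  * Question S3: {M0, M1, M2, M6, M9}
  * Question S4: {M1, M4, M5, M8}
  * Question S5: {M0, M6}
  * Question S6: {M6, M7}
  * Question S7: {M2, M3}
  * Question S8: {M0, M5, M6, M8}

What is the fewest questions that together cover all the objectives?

Take {S3, S4, S6, S7}. Their union is {M0, M1, M2, M3, M4, M5, M6, M7, M8, M9}, which is all 10 objectives.
No 3 of the 8 questions cover everything (all 56 combinations miss at least one objective), so 4 is optimal.

4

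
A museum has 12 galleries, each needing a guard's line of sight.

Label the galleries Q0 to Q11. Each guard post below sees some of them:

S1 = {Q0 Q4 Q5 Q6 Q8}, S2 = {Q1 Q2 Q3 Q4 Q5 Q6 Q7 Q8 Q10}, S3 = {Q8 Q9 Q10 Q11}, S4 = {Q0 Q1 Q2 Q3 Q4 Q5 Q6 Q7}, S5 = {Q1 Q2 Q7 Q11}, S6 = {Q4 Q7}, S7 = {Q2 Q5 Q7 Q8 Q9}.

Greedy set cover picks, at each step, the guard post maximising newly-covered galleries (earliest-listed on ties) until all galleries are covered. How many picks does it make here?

3

Greedy: pick S2 (covers 9 new) → pick S3 (covers 2 new) → pick S1 (covers 1 new). Total picks: 3.
(The true minimum cover uses only 2 guard posts, so greedy is not optimal here.)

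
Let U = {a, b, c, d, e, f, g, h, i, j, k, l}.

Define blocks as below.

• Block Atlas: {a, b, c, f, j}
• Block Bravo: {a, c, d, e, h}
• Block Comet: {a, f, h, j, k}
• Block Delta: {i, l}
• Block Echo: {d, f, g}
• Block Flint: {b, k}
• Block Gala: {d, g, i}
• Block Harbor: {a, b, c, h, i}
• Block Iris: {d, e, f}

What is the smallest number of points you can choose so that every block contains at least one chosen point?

4

The 4 points {a, b, d, i} hit every block.
No choice of 3 points meets every block, so 4 is the minimum.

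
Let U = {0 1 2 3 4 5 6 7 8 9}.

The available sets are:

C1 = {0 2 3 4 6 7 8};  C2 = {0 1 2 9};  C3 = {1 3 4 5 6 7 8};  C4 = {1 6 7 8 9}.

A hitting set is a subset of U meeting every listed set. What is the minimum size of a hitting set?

2

H = {8, 9} meets every set (each contains at least one member of H), and |H| = 2.
No single item lies in every set, so at least 2 are needed and 2 is optimal.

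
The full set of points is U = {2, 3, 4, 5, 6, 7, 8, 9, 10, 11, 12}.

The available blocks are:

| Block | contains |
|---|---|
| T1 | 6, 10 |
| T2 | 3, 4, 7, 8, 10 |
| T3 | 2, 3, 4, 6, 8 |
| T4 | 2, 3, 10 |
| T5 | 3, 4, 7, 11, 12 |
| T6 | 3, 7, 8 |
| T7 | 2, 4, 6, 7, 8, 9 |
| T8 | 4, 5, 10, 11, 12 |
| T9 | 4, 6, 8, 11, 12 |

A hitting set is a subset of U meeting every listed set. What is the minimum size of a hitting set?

Take H = {4, 7, 10}. Each listed block contains at least one of these, so H is a hitting set of size 3.
No choice of 2 points meets every block, so 3 is the minimum.

3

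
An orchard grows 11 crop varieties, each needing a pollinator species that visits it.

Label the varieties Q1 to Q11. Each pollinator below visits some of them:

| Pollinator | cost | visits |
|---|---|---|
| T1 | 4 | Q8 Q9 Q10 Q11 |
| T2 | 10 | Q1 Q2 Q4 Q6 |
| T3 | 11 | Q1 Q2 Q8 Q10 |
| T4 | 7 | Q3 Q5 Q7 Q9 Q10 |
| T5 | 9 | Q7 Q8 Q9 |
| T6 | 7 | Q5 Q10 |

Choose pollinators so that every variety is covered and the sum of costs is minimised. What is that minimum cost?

T1, T2, T4 together cover every variety (T1 ∪ T2 ∪ T4 = {Q1, Q2, Q3, Q4, Q5, Q6, Q7, Q8, Q9, Q10, Q11}); total cost 4 + 10 + 7 = 21.
No covering selection has total cost below 21.

21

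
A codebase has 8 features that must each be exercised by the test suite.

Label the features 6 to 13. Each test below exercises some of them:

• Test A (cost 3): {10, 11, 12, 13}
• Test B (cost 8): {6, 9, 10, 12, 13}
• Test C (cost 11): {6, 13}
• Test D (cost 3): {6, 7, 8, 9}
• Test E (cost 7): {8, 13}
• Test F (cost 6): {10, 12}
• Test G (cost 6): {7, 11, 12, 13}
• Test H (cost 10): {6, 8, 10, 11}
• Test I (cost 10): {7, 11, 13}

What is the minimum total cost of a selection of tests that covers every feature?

A, D together cover every feature (A ∪ D = {6, 7, 8, 9, 10, 11, 12, 13}); total cost 3 + 3 = 6.
No covering selection has total cost below 6.

6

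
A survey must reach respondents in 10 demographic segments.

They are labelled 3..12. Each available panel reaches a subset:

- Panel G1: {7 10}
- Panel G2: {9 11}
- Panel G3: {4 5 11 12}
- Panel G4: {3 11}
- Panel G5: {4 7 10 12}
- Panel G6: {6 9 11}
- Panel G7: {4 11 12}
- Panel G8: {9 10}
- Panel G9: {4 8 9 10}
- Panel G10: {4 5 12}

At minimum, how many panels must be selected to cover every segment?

G1 and G3 and G4 and G6 and G9 together: G1 ∪ G3 ∪ G4 ∪ G6 ∪ G9 = {3, 4, 5, 6, 7, 8, 9, 10, 11, 12} — every segment is covered.
No 4 of the 10 panels cover everything (all 210 combinations miss at least one segment), so 5 is optimal.

5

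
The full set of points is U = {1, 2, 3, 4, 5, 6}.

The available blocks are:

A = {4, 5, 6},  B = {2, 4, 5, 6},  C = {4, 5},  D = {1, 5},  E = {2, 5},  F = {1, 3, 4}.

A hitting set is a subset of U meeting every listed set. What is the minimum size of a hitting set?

Take H = {1, 5}. Each listed block contains at least one of these, so H is a hitting set of size 2.
The blocks E, F are pairwise disjoint, so any hitting set needs a separate point for each — at least 2. Hence 2 is optimal.

2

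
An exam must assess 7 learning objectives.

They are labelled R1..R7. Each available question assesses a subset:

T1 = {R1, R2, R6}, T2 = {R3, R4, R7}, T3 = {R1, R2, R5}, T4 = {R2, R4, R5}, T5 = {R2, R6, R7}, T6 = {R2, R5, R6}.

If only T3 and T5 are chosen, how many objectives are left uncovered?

Union of T3, T5 = {R1, R2, R5, R6, R7}.
Not covered: R3, R4 — 2 objectives.

2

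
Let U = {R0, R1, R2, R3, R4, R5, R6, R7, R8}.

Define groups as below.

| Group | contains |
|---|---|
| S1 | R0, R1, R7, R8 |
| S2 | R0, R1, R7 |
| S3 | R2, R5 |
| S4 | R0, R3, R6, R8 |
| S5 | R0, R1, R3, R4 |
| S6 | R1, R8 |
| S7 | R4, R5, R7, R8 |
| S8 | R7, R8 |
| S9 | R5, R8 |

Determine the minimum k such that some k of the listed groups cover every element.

S1 and S3 and S4 and S5 together: S1 ∪ S3 ∪ S4 ∪ S5 = {R0, R1, R2, R3, R4, R5, R6, R7, R8} — every element is covered.
No 3 of the 9 groups cover everything (all 84 combinations miss at least one element), so 4 is optimal.

4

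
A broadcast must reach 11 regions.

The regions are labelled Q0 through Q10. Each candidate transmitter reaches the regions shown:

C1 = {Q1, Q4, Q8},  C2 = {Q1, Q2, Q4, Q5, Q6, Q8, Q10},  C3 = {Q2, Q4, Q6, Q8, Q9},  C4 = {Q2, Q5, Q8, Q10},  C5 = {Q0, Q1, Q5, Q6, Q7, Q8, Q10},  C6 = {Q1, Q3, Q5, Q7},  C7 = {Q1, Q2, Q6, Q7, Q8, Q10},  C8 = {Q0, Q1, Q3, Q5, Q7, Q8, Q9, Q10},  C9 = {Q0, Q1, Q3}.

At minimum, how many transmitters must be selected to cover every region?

2

C3 and C8 together: C3 ∪ C8 = {Q0, Q1, Q2, Q3, Q4, Q5, Q6, Q7, Q8, Q9, Q10} — every region is covered.
No single transmitter has all 11 regions (the largest, C8, has 8), so 2 is optimal.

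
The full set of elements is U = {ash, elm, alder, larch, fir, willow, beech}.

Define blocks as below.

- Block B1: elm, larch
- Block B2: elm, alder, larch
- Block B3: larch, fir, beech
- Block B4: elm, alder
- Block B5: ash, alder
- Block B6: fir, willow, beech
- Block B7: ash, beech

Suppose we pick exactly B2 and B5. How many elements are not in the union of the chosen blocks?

Union of B2, B5 = {ash, elm, alder, larch}.
Not covered: fir, willow, beech — 3 elements.

3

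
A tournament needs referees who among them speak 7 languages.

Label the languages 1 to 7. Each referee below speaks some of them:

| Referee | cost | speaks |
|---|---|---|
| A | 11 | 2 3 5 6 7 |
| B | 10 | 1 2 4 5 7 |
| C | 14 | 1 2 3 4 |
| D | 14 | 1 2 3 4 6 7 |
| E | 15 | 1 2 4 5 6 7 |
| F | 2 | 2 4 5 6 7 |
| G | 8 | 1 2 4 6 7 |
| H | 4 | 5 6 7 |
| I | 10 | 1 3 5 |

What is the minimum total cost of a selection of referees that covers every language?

F, I together cover every language (F ∪ I = {1, 2, 3, 4, 5, 6, 7}); total cost 2 + 10 = 12.
No covering selection has total cost below 12.

12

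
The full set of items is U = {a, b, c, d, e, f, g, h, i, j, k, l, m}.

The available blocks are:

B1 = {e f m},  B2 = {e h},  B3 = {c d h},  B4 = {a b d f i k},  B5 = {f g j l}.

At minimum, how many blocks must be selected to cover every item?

4

B1 and B3 and B4 and B5 together: B1 ∪ B3 ∪ B4 ∪ B5 = {a, b, c, d, e, f, g, h, i, j, k, l, m} — every item is covered.
Only B4 contains a, so B4 is forced; the remaining 7 items need at least 3 more blocks (each remaining block adds at most 3) — so at least 4 blocks are needed, and 4 is optimal.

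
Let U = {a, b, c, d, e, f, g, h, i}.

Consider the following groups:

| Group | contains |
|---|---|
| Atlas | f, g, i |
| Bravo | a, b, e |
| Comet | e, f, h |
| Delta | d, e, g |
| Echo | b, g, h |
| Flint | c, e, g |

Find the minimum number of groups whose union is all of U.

5

Take {Atlas, Bravo, Delta, Echo, Flint}. Their union is {a, b, c, d, e, f, g, h, i}, which is all 9 elements.
No 4 of the 6 groups cover everything (all 15 combinations miss at least one element), so 5 is optimal.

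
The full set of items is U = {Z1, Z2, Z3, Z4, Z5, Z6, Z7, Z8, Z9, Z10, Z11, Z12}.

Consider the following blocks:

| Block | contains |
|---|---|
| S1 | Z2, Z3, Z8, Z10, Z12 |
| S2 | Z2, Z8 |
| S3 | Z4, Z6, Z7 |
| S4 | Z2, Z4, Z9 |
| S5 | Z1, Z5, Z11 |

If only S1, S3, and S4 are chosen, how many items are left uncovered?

Union of S1, S3, S4 = {Z2, Z3, Z4, Z6, Z7, Z8, Z9, Z10, Z12}.
Not covered: Z1, Z5, Z11 — 3 items.

3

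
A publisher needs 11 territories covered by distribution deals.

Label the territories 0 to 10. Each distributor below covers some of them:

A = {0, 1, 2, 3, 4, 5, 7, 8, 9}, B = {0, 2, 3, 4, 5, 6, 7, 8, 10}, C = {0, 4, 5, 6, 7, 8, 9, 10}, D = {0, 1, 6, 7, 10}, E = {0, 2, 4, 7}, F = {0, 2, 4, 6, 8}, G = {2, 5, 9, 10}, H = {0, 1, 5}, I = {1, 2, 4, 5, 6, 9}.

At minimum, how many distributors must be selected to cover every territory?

Take {B, I}. Their union is {0, 1, 2, 3, 4, 5, 6, 7, 8, 9, 10}, which is all 11 territories.
No single distributor has all 11 territories (the largest, A, has 9), so 2 is optimal.

2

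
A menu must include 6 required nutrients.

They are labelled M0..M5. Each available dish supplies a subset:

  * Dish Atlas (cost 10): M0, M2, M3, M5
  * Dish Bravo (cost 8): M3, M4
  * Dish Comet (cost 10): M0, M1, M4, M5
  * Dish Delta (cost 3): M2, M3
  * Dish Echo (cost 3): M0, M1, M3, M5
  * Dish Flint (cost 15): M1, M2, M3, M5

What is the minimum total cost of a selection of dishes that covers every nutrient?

Comet, Delta together cover every nutrient (Comet ∪ Delta = {M0, M1, M2, M3, M4, M5}); total cost 10 + 3 = 13.
The greedy pick Echo, Delta, Bravo costs 14; no covering selection beats 13.

13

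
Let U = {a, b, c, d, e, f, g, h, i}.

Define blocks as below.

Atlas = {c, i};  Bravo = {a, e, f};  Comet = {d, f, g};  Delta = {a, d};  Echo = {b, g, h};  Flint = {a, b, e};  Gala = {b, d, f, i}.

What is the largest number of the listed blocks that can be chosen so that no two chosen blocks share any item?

Atlas, Comet, Flint are pairwise disjoint (Atlas={c,i}; Comet={d,f,g}; Flint={a,b,e}).
Every remaining block overlaps one of these, and no 4 of the listed blocks are pairwise disjoint, so 3 is the maximum.

3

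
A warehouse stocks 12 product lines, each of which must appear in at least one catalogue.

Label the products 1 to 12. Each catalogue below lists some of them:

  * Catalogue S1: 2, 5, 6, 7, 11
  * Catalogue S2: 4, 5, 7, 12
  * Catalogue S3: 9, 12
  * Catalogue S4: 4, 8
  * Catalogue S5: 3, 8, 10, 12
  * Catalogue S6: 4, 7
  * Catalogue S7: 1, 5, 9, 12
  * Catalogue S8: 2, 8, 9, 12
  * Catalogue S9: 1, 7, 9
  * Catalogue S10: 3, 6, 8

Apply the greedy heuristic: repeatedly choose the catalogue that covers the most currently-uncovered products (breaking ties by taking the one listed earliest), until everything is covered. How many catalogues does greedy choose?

Greedy: pick S1 (covers 5 new) → pick S5 (covers 4 new) → pick S7 (covers 2 new) → pick S2 (covers 1 new). Total picks: 4.

4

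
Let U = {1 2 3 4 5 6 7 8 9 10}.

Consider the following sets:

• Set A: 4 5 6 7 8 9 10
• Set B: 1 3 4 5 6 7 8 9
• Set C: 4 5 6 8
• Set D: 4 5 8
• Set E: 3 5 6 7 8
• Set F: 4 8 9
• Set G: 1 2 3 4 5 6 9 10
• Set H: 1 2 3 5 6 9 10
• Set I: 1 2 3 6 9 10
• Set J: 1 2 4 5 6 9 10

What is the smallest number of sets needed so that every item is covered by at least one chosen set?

E and G together: E ∪ G = {1, 2, 3, 4, 5, 6, 7, 8, 9, 10} — every item is covered.
No single set has all 10 items (the largest, B, has 8), so 2 is optimal.

2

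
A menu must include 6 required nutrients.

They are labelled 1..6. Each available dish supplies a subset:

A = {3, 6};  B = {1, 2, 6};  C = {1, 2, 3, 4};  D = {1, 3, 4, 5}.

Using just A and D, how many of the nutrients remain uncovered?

Union of A, D = {1, 3, 4, 5, 6}.
Not covered: 2 — 1 nutrient.

1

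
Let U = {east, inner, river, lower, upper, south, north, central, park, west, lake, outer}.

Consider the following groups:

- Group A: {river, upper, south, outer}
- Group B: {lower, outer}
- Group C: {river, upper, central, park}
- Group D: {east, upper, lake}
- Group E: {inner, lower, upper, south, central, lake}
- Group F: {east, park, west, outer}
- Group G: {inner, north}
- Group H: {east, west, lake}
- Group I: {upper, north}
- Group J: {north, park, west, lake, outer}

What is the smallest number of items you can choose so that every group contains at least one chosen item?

4

T = {inner, upper, lake, outer} meets every group (each contains at least one member of T), and |T| = 4.
The groups B, C, G, H are pairwise disjoint, so any hitting set needs a separate item for each — at least 4. Hence 4 is optimal.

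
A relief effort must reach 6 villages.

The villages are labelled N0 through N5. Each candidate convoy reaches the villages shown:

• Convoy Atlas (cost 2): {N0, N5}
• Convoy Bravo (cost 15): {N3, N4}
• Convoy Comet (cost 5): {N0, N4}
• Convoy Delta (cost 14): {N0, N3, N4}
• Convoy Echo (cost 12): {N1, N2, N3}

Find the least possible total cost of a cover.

19

Atlas, Comet, Echo together cover every village (Atlas ∪ Comet ∪ Echo = {N0, N1, N2, N3, N4, N5}); total cost 2 + 5 + 12 = 19.
No covering selection has total cost below 19.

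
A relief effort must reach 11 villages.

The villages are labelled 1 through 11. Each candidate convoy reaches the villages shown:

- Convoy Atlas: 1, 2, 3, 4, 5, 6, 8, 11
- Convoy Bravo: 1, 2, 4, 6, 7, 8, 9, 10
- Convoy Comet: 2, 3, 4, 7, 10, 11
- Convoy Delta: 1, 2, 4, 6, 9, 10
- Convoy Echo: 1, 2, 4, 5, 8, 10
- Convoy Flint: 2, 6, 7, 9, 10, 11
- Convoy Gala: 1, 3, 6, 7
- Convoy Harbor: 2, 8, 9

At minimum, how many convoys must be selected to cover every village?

2

Take {Atlas, Bravo}. Their union is {1, 2, 3, 4, 5, 6, 7, 8, 9, 10, 11}, which is all 11 villages.
No single convoy has all 11 villages (the largest, Atlas, has 8), so 2 is optimal.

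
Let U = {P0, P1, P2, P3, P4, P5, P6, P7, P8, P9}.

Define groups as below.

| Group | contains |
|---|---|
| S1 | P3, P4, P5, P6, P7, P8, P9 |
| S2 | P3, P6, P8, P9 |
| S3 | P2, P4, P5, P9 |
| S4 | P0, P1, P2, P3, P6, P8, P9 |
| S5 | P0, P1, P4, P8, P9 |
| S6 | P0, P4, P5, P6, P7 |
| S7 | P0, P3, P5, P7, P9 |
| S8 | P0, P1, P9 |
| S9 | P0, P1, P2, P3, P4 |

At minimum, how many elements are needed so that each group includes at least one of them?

2

H = {P0, P9} meets every group (each contains at least one member of H), and |H| = 2.
No single element lies in every group, so at least 2 are needed and 2 is optimal.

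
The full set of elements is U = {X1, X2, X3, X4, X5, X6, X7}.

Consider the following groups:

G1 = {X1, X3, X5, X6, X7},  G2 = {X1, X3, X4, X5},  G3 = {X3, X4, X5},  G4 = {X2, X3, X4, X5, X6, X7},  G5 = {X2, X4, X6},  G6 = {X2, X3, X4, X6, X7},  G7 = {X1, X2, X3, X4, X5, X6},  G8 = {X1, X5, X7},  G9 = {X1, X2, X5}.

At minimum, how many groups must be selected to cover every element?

G4 and G8 cover everything between them: the union {X1, X2, X3, X4, X5, X6, X7} is all of U.
No single group has all 7 elements (the largest, G4, has 6), so 2 is optimal.

2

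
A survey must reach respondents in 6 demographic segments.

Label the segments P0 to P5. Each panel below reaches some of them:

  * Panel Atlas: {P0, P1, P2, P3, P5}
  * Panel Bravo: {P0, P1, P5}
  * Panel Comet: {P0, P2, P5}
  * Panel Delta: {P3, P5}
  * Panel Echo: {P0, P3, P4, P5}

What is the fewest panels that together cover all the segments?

2

Atlas and Echo together: Atlas ∪ Echo = {P0, P1, P2, P3, P4, P5} — every segment is covered.
No single panel has all 6 segments (the largest, Atlas, has 5), so 2 is optimal.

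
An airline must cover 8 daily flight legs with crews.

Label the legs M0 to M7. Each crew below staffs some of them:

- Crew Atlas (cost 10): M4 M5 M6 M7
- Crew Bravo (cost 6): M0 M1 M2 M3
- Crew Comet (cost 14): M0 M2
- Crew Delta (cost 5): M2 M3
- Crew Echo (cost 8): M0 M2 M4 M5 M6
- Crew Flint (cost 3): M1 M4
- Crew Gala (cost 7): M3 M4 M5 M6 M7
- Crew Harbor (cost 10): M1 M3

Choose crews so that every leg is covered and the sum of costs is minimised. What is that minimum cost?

Bravo, Gala together cover every leg (Bravo ∪ Gala = {M0, M1, M2, M3, M4, M5, M6, M7}); total cost 6 + 7 = 13.
No covering selection has total cost below 13.

13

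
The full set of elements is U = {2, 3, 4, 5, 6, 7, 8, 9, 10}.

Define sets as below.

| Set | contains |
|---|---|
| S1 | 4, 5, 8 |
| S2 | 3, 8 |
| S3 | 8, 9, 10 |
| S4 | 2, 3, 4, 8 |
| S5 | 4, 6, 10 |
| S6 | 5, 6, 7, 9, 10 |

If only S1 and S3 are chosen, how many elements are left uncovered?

4

Union of S1, S3 = {4, 5, 8, 9, 10}.
Not covered: 2, 3, 6, 7 — 4 elements.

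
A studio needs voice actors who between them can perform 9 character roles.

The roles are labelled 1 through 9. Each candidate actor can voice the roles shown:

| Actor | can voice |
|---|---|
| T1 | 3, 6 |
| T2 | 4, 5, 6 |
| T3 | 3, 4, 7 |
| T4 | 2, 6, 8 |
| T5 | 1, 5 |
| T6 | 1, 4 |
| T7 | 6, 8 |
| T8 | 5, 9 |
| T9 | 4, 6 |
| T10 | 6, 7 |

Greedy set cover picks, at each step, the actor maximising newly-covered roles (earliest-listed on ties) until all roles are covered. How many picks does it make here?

Greedy: pick T2 (covers 3 new) → pick T3 (covers 2 new) → pick T4 (covers 2 new) → pick T5 (covers 1 new) → pick T8 (covers 1 new). Total picks: 5.
(The true minimum cover uses only 4 actors, so greedy is not optimal here.)

5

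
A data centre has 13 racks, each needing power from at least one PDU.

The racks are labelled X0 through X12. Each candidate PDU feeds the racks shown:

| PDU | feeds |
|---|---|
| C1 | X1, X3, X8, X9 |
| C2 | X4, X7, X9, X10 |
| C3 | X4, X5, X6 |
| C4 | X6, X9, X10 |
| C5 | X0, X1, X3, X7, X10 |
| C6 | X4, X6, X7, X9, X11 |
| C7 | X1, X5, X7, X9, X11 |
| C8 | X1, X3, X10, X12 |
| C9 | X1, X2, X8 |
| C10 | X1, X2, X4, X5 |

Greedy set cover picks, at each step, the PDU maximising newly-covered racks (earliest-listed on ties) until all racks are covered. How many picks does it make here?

Greedy: pick C5 (covers 5 new) → pick C6 (covers 4 new) → pick C9 (covers 2 new) → pick C3 (covers 1 new) → pick C8 (covers 1 new). Total picks: 5.

5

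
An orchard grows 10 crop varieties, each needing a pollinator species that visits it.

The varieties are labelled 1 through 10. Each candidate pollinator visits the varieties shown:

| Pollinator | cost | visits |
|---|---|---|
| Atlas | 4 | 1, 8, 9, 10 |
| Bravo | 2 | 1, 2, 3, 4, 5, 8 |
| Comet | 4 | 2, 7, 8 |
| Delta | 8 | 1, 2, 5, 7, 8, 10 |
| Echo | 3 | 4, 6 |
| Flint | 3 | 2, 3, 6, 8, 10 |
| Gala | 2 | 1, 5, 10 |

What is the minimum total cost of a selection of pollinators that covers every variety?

13

Atlas, Bravo, Comet, Flint together cover every variety (Atlas ∪ Bravo ∪ Comet ∪ Flint = {1, 2, 3, 4, 5, 6, 7, 8, 9, 10}); total cost 4 + 2 + 4 + 3 = 13.
No covering selection has total cost below 13.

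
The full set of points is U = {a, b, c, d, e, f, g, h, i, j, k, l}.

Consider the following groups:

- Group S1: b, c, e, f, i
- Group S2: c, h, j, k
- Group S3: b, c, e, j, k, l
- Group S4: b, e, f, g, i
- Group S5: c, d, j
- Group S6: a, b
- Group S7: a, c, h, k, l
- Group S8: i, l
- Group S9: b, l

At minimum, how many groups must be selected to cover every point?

Take {S4, S5, S7}. Their union is {a, b, c, d, e, f, g, h, i, j, k, l}, which is all 12 points.
Only S5 contains d, so S5 is forced; the remaining 9 points need at least 2 more groups (each remaining group adds at most 5) — so at least 3 groups are needed, and 3 is optimal.

3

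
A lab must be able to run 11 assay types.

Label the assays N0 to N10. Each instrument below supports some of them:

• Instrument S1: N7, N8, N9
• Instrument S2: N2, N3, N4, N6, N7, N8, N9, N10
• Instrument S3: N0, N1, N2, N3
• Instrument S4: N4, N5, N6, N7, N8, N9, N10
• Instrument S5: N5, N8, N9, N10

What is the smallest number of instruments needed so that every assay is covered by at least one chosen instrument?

Take {S3, S4}. Their union is {N0, N1, N2, N3, N4, N5, N6, N7, N8, N9, N10}, which is all 11 assays.
No single instrument has all 11 assays (the largest, S2, has 8), so 2 is optimal.

2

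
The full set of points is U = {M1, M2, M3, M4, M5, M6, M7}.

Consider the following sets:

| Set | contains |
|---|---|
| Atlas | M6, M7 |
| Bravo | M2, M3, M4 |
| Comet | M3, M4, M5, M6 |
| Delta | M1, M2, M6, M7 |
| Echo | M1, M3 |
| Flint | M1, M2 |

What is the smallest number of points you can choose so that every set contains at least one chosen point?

3

Take H = {M1, M3, M6}. Each listed set contains at least one of these, so H is a hitting set of size 3.
No choice of 2 points meets every set, so 3 is the minimum.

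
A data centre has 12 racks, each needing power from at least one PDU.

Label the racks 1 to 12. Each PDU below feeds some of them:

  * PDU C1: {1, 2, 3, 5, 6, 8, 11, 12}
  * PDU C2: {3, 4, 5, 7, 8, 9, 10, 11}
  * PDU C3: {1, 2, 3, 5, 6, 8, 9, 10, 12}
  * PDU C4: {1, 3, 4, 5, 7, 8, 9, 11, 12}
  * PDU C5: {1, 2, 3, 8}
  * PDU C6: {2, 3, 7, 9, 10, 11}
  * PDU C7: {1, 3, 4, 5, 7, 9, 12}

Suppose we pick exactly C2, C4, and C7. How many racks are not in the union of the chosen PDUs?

Union of C2, C4, C7 = {1, 3, 4, 5, 7, 8, 9, 10, 11, 12}.
Not covered: 2, 6 — 2 racks.

2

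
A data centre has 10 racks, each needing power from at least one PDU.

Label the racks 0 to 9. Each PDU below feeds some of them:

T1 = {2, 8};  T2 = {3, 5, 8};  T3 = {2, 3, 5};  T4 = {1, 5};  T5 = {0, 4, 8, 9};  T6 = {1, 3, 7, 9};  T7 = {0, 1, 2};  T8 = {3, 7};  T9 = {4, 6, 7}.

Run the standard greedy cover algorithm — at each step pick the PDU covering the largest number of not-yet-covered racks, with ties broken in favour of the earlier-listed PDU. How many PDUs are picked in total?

4

Greedy: pick T5 (covers 4 new) → pick T3 (covers 3 new) → pick T6 (covers 2 new) → pick T9 (covers 1 new). Total picks: 4.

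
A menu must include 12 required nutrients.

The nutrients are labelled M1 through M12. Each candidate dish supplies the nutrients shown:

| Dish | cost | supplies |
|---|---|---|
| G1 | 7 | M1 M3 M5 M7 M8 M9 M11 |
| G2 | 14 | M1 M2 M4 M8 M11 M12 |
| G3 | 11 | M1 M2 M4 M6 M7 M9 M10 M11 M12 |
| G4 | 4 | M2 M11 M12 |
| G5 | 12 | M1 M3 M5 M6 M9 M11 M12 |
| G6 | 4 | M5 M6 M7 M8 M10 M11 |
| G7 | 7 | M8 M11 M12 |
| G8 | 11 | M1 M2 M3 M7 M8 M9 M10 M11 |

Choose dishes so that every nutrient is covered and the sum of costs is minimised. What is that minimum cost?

18

G1, G3 together cover every nutrient (G1 ∪ G3 = {M1, M2, M3, M4, M5, M6, M7, M8, M9, M10, M11, M12}); total cost 7 + 11 = 18.
The greedy pick G6, G4, G1, G3 costs 26; no covering selection beats 18.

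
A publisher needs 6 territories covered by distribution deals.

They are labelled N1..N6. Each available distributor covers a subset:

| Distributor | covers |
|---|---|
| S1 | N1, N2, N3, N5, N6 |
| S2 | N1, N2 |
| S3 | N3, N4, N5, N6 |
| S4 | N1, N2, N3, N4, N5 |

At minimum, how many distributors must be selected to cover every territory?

S3 and S4 together: S3 ∪ S4 = {N1, N2, N3, N4, N5, N6} — every territory is covered.
No single distributor has all 6 territories (the largest, S1, has 5), so 2 is optimal.

2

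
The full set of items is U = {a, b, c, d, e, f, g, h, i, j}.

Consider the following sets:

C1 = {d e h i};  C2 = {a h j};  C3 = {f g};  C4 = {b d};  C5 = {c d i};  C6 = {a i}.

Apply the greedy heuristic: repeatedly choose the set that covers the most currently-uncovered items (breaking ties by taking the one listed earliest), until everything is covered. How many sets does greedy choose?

Greedy: pick C1 (covers 4 new) → pick C2 (covers 2 new) → pick C3 (covers 2 new) → pick C4 (covers 1 new) → pick C5 (covers 1 new). Total picks: 5.

5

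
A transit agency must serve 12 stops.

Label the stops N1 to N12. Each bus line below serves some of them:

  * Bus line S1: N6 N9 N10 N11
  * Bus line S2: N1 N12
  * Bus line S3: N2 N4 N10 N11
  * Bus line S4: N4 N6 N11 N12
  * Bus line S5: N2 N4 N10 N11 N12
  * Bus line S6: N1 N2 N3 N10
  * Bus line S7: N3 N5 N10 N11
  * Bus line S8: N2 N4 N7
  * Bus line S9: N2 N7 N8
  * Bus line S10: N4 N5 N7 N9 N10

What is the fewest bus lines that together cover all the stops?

4

Take {S4, S6, S9, S10}. Their union is {N1, N2, N3, N4, N5, N6, N7, N8, N9, N10, N11, N12}, which is all 12 stops.
Only S9 contains N8, so S9 is forced; the remaining 9 stops need at least 3 more bus lines (each remaining bus line adds at most 4) — so at least 4 bus lines are needed, and 4 is optimal.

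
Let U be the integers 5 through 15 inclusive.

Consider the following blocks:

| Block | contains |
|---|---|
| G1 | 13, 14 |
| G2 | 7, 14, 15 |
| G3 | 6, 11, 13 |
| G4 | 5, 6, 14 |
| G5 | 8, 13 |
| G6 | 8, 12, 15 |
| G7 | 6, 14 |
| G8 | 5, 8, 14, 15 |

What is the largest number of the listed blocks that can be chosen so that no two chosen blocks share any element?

2

G6, G7 are pairwise disjoint (G6={8,12,15}; G7={6,14}).
Every remaining block overlaps one of these, and no 3 of the listed blocks are pairwise disjoint, so 2 is the maximum.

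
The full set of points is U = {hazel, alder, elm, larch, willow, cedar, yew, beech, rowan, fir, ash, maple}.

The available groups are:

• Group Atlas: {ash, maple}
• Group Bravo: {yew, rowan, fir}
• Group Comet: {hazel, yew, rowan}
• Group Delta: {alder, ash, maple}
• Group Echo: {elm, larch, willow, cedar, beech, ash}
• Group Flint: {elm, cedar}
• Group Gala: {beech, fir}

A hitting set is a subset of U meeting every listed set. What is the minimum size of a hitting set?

Take H = {cedar, beech, rowan, ash}. Each listed group contains at least one of these, so H is a hitting set of size 4.
The groups Atlas, Comet, Flint, Gala are pairwise disjoint, so any hitting set needs a separate point for each — at least 4. Hence 4 is optimal.

4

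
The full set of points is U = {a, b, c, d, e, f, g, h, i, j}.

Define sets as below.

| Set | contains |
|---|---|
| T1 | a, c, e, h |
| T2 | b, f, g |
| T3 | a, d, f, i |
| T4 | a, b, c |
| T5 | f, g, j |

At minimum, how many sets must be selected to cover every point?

4

Take {T1, T3, T4, T5}. Their union is {a, b, c, d, e, f, g, h, i, j}, which is all 10 points.
No 3 of the 5 sets cover everything (all 10 combinations miss at least one point), so 4 is optimal.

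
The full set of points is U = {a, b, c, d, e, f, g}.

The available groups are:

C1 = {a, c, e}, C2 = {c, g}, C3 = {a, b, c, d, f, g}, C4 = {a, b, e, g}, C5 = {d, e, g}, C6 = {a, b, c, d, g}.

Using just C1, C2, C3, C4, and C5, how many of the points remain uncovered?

Union of C1, C2, C3, C4, C5 = {a, b, c, d, e, f, g} — that's every point, so 0 are uncovered.

0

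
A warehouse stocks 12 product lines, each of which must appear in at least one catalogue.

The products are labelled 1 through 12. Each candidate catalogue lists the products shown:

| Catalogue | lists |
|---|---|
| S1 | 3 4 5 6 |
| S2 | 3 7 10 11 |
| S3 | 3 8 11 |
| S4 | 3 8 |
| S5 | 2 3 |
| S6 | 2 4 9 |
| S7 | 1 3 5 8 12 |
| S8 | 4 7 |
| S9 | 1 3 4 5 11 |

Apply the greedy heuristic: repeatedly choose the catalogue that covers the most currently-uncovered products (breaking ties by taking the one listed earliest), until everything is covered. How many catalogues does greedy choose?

Greedy: pick S7 (covers 5 new) → pick S2 (covers 3 new) → pick S6 (covers 3 new) → pick S1 (covers 1 new). Total picks: 4.

4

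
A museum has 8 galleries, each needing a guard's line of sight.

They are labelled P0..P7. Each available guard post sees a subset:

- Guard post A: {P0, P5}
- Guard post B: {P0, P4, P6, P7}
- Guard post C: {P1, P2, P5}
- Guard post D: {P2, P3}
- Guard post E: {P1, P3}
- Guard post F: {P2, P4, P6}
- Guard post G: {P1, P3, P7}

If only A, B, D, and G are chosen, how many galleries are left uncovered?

Union of A, B, D, G = {P0, P1, P2, P3, P4, P5, P6, P7} — that's every gallery, so 0 are uncovered.

0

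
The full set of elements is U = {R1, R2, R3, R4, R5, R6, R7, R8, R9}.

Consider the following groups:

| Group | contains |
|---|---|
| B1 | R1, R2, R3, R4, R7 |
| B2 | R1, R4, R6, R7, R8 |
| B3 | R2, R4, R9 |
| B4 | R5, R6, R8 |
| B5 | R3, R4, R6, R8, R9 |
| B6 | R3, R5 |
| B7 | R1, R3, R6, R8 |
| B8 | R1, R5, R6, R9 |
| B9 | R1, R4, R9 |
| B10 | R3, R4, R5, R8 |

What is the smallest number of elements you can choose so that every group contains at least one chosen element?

3

H = {R1, R5, R9} meets every group (each contains at least one member of H), and |H| = 3.
No choice of 2 elements meets every group, so 3 is the minimum.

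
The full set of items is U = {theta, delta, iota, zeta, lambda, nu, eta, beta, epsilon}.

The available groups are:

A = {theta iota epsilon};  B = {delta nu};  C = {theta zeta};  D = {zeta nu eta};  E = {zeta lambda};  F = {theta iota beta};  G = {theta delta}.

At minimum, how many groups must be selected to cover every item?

5

Take {A, D, E, F, G}. Their union is {theta, delta, iota, zeta, lambda, nu, eta, beta, epsilon}, which is all 9 items.
No 4 of the 7 groups cover everything (all 35 combinations miss at least one item), so 5 is optimal.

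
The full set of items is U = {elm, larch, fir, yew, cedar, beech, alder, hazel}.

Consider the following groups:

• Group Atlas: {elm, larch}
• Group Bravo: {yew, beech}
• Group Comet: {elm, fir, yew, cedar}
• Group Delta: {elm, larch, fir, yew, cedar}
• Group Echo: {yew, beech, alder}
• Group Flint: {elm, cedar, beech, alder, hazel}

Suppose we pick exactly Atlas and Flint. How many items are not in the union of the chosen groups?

Union of Atlas, Flint = {elm, larch, cedar, beech, alder, hazel}.
Not covered: fir, yew — 2 items.

2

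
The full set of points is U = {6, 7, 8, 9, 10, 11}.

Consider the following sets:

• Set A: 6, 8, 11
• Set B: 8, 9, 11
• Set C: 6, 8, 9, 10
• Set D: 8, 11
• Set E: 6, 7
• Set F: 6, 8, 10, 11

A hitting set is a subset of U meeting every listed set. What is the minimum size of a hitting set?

H = {7, 8} meets every set (each contains at least one member of H), and |H| = 2.
The sets D, E are pairwise disjoint, so any hitting set needs a separate point for each — at least 2. Hence 2 is optimal.

2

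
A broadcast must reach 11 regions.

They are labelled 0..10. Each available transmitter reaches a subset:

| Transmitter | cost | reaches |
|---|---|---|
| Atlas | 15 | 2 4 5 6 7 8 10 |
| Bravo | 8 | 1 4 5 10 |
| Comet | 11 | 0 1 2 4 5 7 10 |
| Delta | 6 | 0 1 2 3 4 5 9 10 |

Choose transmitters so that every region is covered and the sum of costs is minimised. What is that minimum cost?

21

Atlas, Delta together cover every region (Atlas ∪ Delta = {0, 1, 2, 3, 4, 5, 6, 7, 8, 9, 10}); total cost 15 + 6 = 21.
No covering selection has total cost below 21.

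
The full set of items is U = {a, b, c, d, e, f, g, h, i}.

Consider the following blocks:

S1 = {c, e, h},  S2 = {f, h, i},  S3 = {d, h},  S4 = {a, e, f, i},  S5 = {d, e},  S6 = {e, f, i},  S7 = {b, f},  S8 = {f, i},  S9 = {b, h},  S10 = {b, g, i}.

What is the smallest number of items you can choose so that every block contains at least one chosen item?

4

Take T = {b, d, f, h}. Each listed block contains at least one of these, so T is a hitting set of size 4.
No choice of 3 items meets every block, so 4 is the minimum.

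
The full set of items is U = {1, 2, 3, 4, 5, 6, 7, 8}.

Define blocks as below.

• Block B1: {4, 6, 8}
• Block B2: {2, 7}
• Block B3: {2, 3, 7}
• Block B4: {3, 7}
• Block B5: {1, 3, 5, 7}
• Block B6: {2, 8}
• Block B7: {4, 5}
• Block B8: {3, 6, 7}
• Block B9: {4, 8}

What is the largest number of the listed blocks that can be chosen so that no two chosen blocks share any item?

3

B6, B7, B8 are pairwise disjoint (B6={2,8}; B7={4,5}; B8={3,6,7}).
Every remaining block overlaps one of these, and no 4 of the listed blocks are pairwise disjoint, so 3 is the maximum.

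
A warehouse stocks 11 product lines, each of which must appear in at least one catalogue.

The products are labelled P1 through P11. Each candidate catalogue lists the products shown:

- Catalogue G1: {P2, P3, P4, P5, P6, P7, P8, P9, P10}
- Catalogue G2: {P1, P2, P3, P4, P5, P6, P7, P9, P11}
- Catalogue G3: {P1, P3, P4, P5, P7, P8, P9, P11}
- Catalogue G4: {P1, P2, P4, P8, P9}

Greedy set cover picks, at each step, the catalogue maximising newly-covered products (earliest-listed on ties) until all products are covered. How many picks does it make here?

Greedy: pick G1 (covers 9 new) → pick G2 (covers 2 new). Total picks: 2.

2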